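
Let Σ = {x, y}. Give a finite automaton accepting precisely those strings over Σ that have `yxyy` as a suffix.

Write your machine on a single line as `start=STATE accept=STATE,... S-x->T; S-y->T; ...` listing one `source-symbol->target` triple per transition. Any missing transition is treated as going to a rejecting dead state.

start=A; accept=E; A-x->A; A-y->B; B-x->C; B-y->B; C-x->A; C-y->D; D-x->C; D-y->E; E-x->C; E-y->B

Let each state record the length of the longest suffix of the input read so far that is also a prefix of `yxyy`. B means the last symbol is `y`; C means the last 2 symbols are `yx`; D means the last 3 symbols are `yxy`; E means the last 4 symbols are `yxyy`. Accept only at E, where the string currently ends in `yxyy`.
With 5 states:
       x  y 
>  A   A  B 
   B   C  B 
   C   A  D 
   D   C  E 
 * E   C  B 
(> = start, * = accepting)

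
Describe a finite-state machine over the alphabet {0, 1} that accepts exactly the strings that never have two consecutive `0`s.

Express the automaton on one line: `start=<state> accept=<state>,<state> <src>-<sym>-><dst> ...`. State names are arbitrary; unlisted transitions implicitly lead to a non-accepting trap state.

Track partial matches of the forbidden pattern `00`. State q2 is a dead state reached once `00` has occurred; every other state accepts. q0 means no part of `00` is currently matched.
        0   1  
>* q0   q1  q0 
 * q1   q2  q0 
   q2   q2  q2 
(> = start, * = accepting)

start=q0 accept=q0,q1 q0-0->q1 q0-1->q0 q1-0->q2 q1-1->q0 q2-0->q2 q2-1->q2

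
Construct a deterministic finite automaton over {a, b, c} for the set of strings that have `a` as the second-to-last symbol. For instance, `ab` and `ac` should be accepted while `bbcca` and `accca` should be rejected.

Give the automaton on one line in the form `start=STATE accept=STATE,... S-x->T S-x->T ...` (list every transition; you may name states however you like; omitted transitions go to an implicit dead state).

Because acceptance depends on a position counted from the end, the machine has to buffer the most recent 2 symbols. Make each state the string of the last up-to-2 symbols read; on input `x` shift the window left and append `x`. Accept when the buffered window has length 2 and begins with `a`.
A 13-state machine:
          a    b    c  
>  s0     s1   s2   s3 
   s1     s4   s5   s6 
   s2     s7   s8   s9 
   s3    s10  s11  s12 
 * s4     s4   s5   s6 
 * s5     s7   s8   s9 
 * s6    s10  s11  s12 
   s7     s4   s5   s6 
   s8     s7   s8   s9 
   s9    s10  s11  s12 
   s10    s4   s5   s6 
   s11    s7   s8   s9 
   s12   s10  s11  s12 
(> = start, * = accepting)

start=s0 accept=s4,s5,s6 s0-a->s1 s0-b->s2 s0-c->s3 s1-a->s4 s1-b->s5 s1-c->s6 s2-a->s7 s2-b->s8 s2-c->s9 s3-a->s10 s3-b->s11 s3-c->s12 s4-a->s4 s4-b->s5 s4-c->s6 s5-a->s7 s5-b->s8 s5-c->s9 s6-a->s10 s6-b->s11 s6-c->s12 s7-a->s4 s7-b->s5 s7-c->s6 s8-a->s7 s8-b->s8 s8-c->s9 s9-a->s10 s9-b->s11 s9-c->s12 s10-a->s4 s10-b->s5 s10-c->s6 s11-a->s7 s11-b->s8 s11-c->s9 s12-a->s10 s12-b->s11 s12-c->s12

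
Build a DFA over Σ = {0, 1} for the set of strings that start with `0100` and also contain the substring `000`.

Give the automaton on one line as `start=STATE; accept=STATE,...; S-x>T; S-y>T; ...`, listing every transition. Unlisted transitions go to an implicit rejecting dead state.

Build one automaton per condition and run them in lockstep. One (6 states) tracks whether the input so far still matches the prefix `0100`; the other (4 states) tracks whether and how much of `000` has been seen. Each combined state is a pair, one component from each; accept when both components accept. Minimizing collapses redundant product states.
With 9 states:
        0   1  
>  s0   s1  s2 
   s1   s2  s3 
   s2   s2  s2 
   s3   s4  s2 
   s4   s5  s2 
   s5   s6  s7 
 * s6   s6  s6 
   s7   s8  s7 
   s8   s5  s7 
(> = start, * = accepting)

start=s0; accept=s6; s0-0>s1; s0-1>s2; s1-0>s2; s1-1>s3; s2-0>s2; s2-1>s2; s3-0>s4; s3-1>s2; s4-0>s5; s4-1>s2; s5-0>s6; s5-1>s7; s6-0>s6; s6-1>s6; s7-0>s8; s7-1>s7; s8-0>s5; s8-1>s7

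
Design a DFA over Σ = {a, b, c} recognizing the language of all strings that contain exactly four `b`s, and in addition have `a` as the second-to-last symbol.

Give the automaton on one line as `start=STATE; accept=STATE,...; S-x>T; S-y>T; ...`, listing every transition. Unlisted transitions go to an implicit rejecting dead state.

Build one automaton per condition and run them in lockstep. The first has 6 states tracking the count of `b`s, saturating at 5; the second has 13 states tracking the last 2 symbols read. A product state is a pair (one from each), accepting exactly when both do. After merging equivalent states the machine shrinks.
10 states suffice.
        a   b   c  
>  S0   S0  S1  S0 
   S1   S1  S2  S1 
   S2   S2  S3  S2 
   S3   S4  S5  S3 
   S4   S4  S6  S3 
   S5   S7  S8  S5 
 * S6   S7  S8  S5 
   S7   S9  S8  S6 
   S8   S8  S8  S8 
 * S9   S9  S8  S6 
(> = start, * = accepting)

start=S0; accept=S6,S9; S0-a>S0; S0-b>S1; S0-c>S0; S1-a>S1; S1-b>S2; S1-c>S1; S2-a>S2; S2-b>S3; S2-c>S2; S3-a>S4; S3-b>S5; S3-c>S3; S4-a>S4; S4-b>S6; S4-c>S3; S5-a>S7; S5-b>S8; S5-c>S5; S6-a>S7; S6-b>S8; S6-c>S5; S7-a>S9; S7-b>S8; S7-c>S6; S8-a>S8; S8-b>S8; S8-c>S8; S9-a>S9; S9-b>S8; S9-c>S6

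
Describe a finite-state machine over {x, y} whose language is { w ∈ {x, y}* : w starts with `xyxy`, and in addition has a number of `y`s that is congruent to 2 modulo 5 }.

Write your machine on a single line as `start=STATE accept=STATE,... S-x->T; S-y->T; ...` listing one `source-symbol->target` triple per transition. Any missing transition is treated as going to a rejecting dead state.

start=s0; accept=s5; s0-x->s1; s0-y->s2; s1-x->s2; s1-y->s3; s2-x->s2; s2-y->s2; s3-x->s4; s3-y->s2; s4-x->s2; s4-y->s5; s5-x->s5; s5-y->s6; s6-x->s6; s6-y->s7; s7-x->s7; s7-y->s8; s8-x->s8; s8-y->s9; s9-x->s9; s9-y->s5

Build one automaton per condition and run them in lockstep. One (6 states) tracks whether the input so far still matches the prefix `xyxy`; the other (5 states) tracks the count of `y`s modulo 5. Each combined state is a pair, one component from each; accept when both components accept. Equivalent product states are then merged.
10 states suffice.
        x   y  
>  s0   s1  s2 
   s1   s2  s3 
   s2   s2  s2 
   s3   s4  s2 
   s4   s2  s5 
 * s5   s5  s6 
   s6   s6  s7 
   s7   s7  s8 
   s8   s8  s9 
   s9   s9  s5 
(> = start, * = accepting)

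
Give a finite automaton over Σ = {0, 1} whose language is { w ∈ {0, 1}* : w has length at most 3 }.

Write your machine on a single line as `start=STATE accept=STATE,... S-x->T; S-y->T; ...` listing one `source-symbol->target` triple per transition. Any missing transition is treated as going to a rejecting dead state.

start=q0; accept=q0,q1,q2,q3; q0-0->q1; q0-1->q1; q1-0->q2; q1-1->q2; q2-0->q3; q2-1->q3; q3-0->q4; q3-1->q4; q4-0->q4; q4-1->q4

We only need to distinguish lengths 0, 1, …, 3, and '>3'. Chain q0 → q1 → q2 → q3 → q4 on every symbol, with q4 looping. Accepting states: {q0, q1, q2, q3}.
        0   1  
>* q0   q1  q1 
 * q1   q2  q2 
 * q2   q3  q3 
 * q3   q4  q4 
   q4   q4  q4 
(> = start, * = accepting)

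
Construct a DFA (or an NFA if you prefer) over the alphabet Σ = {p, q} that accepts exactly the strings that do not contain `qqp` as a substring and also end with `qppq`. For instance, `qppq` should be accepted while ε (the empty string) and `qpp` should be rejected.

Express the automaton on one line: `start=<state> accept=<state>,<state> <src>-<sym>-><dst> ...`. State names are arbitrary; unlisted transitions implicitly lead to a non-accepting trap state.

start=A accept=G A-p->A A-q->B B-p->C B-q->D C-p->E C-q->B D-p->F D-q->D E-p->A E-q->G F-p->H F-q->I G-p->C G-q->D H-p->J H-q->K I-p->F I-q->I J-p->J J-q->I K-p->F K-q->I

Handle the two conditions separately and then intersect. The first has 4 states tracking partial matches of the forbidden pattern `qqp`; the second has 5 states tracking how much of the suffix `qppq` has currently been matched. A product state is a pair (one from each), accepting exactly when both do.
An 11-state machine:
       p  q 
>  A   A  B 
   B   C  D 
   C   E  B 
   D   F  D 
   E   A  G 
   F   H  I 
 * G   C  D 
   H   J  K 
   I   F  I 
   J   J  I 
   K   F  I 
(> = start, * = accepting)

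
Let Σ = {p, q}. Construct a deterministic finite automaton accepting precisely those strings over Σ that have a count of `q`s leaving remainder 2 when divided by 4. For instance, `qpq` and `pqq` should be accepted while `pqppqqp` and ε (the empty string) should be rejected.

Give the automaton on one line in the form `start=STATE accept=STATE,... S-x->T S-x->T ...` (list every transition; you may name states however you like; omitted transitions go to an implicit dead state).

Keep the running count of `q`s modulo 4: each `q` advances along the cycle s0 → s1 → s2 → s3 → s0 while other symbols loop. Accept at s2.
4 states suffice.
        p   q  
>  s0   s0  s1 
   s1   s1  s2 
 * s2   s2  s3 
   s3   s3  s0 
(> = start, * = accepting)

start=s0 accept=s2 s0-p->s0 s0-q->s1 s1-p->s1 s1-q->s2 s2-p->s2 s2-q->s3 s3-p->s3 s3-q->s0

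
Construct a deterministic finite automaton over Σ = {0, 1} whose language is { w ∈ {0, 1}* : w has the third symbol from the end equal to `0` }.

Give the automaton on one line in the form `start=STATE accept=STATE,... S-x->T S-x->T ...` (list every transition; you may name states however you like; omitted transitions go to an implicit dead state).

A DFA must remember the last 3 symbols (since which symbol is third-to-last isn't known until the input ends). Use one state per possible window of the last ≤3 symbols; accept from those whose window starts with `0`.
With 15 states:
          0    1  
>  S0     S1   S2 
   S1     S3   S4 
   S2     S5   S6 
   S3     S7   S8 
   S4     S9  S10 
   S5    S11  S12 
   S6    S13  S14 
 * S7     S7   S8 
 * S8     S9  S10 
 * S9    S11  S12 
 * S10   S13  S14 
   S11    S7   S8 
   S12    S9  S10 
   S13   S11  S12 
   S14   S13  S14 
(> = start, * = accepting)

start=S0 accept=S7,S8,S9,S10 S0-0->S1 S0-1->S2 S1-0->S3 S1-1->S4 S2-0->S5 S2-1->S6 S3-0->S7 S3-1->S8 S4-0->S9 S4-1->S10 S5-0->S11 S5-1->S12 S6-0->S13 S6-1->S14 S7-0->S7 S7-1->S8 S8-0->S9 S8-1->S10 S9-0->S11 S9-1->S12 S10-0->S13 S10-1->S14 S11-0->S7 S11-1->S8 S12-0->S9 S12-1->S10 S13-0->S11 S13-1->S12 S14-0->S13 S14-1->S14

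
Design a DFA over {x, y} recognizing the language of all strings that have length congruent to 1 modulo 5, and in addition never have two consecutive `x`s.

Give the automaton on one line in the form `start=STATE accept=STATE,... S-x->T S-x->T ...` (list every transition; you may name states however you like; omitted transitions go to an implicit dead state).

start=S0 accept=S1,S2 S0-x->S1 S0-y->S2 S1-x->S3 S1-y->S4 S2-x->S5 S2-y->S4 S3-x->S3 S3-y->S3 S4-x->S6 S4-y->S7 S5-x->S3 S5-y->S7 S6-x->S3 S6-y->S8 S7-x->S9 S7-y->S8 S8-x->S10 S8-y->S0 S9-x->S3 S9-y->S0 S10-x->S3 S10-y->S2

Handle the two conditions separately and then intersect. One (5 states) tracks the input length modulo 5; the other (3 states) tracks partial matches of the forbidden pattern `xx`. Each combined state is a pair, one component from each; accept when both components accept. Equivalent product states are then merged.
11 states suffice.
          x    y  
>  S0     S1   S2 
 * S1     S3   S4 
 * S2     S5   S4 
   S3     S3   S3 
   S4     S6   S7 
   S5     S3   S7 
   S6     S3   S8 
   S7     S9   S8 
   S8    S10   S0 
   S9     S3   S0 
   S10    S3   S2 
(> = start, * = accepting)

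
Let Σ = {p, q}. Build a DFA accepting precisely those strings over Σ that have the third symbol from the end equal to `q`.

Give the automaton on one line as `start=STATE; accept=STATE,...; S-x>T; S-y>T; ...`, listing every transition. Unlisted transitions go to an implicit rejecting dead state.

A DFA must remember the last 3 symbols (since which symbol is third-to-last isn't known until the input ends). Use one state per possible window of the last ≤3 symbols; accept from those whose window starts with `q`.
15 states suffice.
       p  q 
>  A   B  C 
   B   D  E 
   C   F  G 
   D   H  I 
   E   J  K 
   F   L  M 
   G   N  O 
   H   H  I 
   I   J  K 
   J   L  M 
   K   N  O 
 * L   H  I 
 * M   J  K 
 * N   L  M 
 * O   N  O 
(> = start, * = accepting)

start=A; accept=L,M,N,O; A-p>B; A-q>C; B-p>D; B-q>E; C-p>F; C-q>G; D-p>H; D-q>I; E-p>J; E-q>K; F-p>L; F-q>M; G-p>N; G-q>O; H-p>H; H-q>I; I-p>J; I-q>K; J-p>L; J-q>M; K-p>N; K-q>O; L-p>H; L-q>I; M-p>J; M-q>K; N-p>L; N-q>M; O-p>N; O-q>O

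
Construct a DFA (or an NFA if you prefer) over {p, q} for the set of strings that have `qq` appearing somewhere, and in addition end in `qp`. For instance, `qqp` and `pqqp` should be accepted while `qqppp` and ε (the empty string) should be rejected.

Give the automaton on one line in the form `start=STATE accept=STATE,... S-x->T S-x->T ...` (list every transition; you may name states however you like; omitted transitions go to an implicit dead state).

Build one automaton per condition and run them in lockstep. One (3 states) tracks whether and how much of `qq` has been seen; the other (3 states) tracks how much of the suffix `qp` has currently been matched. Each combined state is a pair, one component from each; accept when both components accept. After merging equivalent states the machine shrinks.
5 states suffice.
        p   q  
>  s0   s0  s1 
   s1   s0  s2 
   s2   s3  s2 
 * s3   s4  s2 
   s4   s4  s2 
(> = start, * = accepting)

start=s0 accept=s3 s0-p->s0 s0-q->s1 s1-p->s0 s1-q->s2 s2-p->s3 s2-q->s2 s3-p->s4 s3-q->s2 s4-p->s4 s4-q->s2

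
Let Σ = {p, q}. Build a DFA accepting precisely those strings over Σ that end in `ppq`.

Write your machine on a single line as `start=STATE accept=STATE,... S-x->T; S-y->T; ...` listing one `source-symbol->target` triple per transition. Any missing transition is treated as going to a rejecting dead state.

Let each state record the length of the longest suffix of the input read so far that is also a prefix of `ppq`. s1 means the last symbol is `p`; s2 means the last 2 symbols are `pp`; s3 means the last 3 symbols are `ppq`. Accept only at s3, where the string currently ends in `ppq`.
A 4-state machine:
        p   q  
>  s0   s1  s0 
   s1   s2  s0 
   s2   s2  s3 
 * s3   s1  s0 
(> = start, * = accepting)

start=s0; accept=s3; s0-p->s1; s0-q->s0; s1-p->s2; s1-q->s0; s2-p->s2; s2-q->s3; s3-p->s1; s3-q->s0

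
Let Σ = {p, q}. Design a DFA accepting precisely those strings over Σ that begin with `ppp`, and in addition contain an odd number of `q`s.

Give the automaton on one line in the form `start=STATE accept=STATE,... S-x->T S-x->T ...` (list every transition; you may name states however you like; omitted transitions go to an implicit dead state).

Build one automaton per condition and run them in lockstep. One (5 states) tracks whether the input so far still matches the prefix `ppp`; the other (2 states) tracks the count of `q`s modulo 2. Each combined state is a pair, one component from each; accept when both components accept.
       p  q 
>  A   B  C 
   B   D  C 
   C   C  E 
   D   F  C 
   E   E  C 
   F   F  G 
 * G   G  F 
(> = start, * = accepting)

start=A accept=G A-p->B A-q->C B-p->D B-q->C C-p->C C-q->E D-p->F D-q->C E-p->E E-q->C F-p->F F-q->G G-p->G G-q->F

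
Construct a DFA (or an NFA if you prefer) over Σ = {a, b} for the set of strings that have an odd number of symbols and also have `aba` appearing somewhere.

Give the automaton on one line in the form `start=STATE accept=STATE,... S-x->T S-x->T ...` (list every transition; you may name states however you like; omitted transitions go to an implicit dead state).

start=q0 accept=q6 q0-a->q1 q0-b->q2 q1-a->q3 q1-b->q4 q2-a->q3 q2-b->q0 q3-a->q1 q3-b->q5 q4-a->q6 q4-b->q2 q5-a->q7 q5-b->q0 q6-a->q7 q6-b->q7 q7-a->q6 q7-b->q6

Build one automaton per condition and run them in lockstep. The first has 2 states tracking the input length modulo 2; the second has 4 states tracking whether and how much of `aba` has been seen. A product state is a pair (one from each), accepting exactly when both do.
8 states suffice.
        a   b  
>  q0   q1  q2 
   q1   q3  q4 
   q2   q3  q0 
   q3   q1  q5 
   q4   q6  q2 
   q5   q7  q0 
 * q6   q7  q7 
   q7   q6  q6 
(> = start, * = accepting)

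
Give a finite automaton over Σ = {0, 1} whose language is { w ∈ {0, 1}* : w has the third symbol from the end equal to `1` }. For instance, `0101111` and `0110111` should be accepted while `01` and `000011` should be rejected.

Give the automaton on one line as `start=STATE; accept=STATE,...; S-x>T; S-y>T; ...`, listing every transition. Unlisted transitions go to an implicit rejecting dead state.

A DFA must remember the last 3 symbols (since which symbol is third-to-last isn't known until the input ends). Use one state per possible window of the last ≤3 symbols; accept from those whose window starts with `1`.
A 15-state machine:
          0    1  
>  S0     S1   S2 
   S1     S3   S4 
   S2     S5   S6 
   S3     S7   S8 
   S4     S9  S10 
   S5    S11  S12 
   S6    S13  S14 
   S7     S7   S8 
   S8     S9  S10 
   S9    S11  S12 
   S10   S13  S14 
 * S11    S7   S8 
 * S12    S9  S10 
 * S13   S11  S12 
 * S14   S13  S14 
(> = start, * = accepting)

start=S0; accept=S11,S12,S13,S14; S0-0>S1; S0-1>S2; S1-0>S3; S1-1>S4; S2-0>S5; S2-1>S6; S3-0>S7; S3-1>S8; S4-0>S9; S4-1>S10; S5-0>S11; S5-1>S12; S6-0>S13; S6-1>S14; S7-0>S7; S7-1>S8; S8-0>S9; S8-1>S10; S9-0>S11; S9-1>S12; S10-0>S13; S10-1>S14; S11-0>S7; S11-1>S8; S12-0>S9; S12-1>S10; S13-0>S11; S13-1>S12; S14-0>S13; S14-1>S14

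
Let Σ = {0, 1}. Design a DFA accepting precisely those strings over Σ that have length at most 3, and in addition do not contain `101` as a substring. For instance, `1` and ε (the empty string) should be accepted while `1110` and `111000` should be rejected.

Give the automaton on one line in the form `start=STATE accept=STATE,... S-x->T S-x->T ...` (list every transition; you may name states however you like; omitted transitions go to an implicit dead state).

start=s0 accept=s0,s1,s2,s3,s4,s5 s0-0->s1 s0-1->s2 s1-0->s3 s1-1->s3 s2-0->s4 s2-1->s3 s3-0->s5 s3-1->s5 s4-0->s5 s4-1->s6 s5-0->s6 s5-1->s6 s6-0->s6 s6-1->s6

Run two small machines in parallel and take their product. The first has 5 states tracking the input length, saturating at 4; the second has 4 states tracking partial matches of the forbidden pattern `101`. A product state is a pair (one from each), accepting exactly when both do. Minimizing collapses redundant product states.
A 7-state machine:
        0   1  
>* s0   s1  s2 
 * s1   s3  s3 
 * s2   s4  s3 
 * s3   s5  s5 
 * s4   s5  s6 
 * s5   s6  s6 
   s6   s6  s6 
(> = start, * = accepting)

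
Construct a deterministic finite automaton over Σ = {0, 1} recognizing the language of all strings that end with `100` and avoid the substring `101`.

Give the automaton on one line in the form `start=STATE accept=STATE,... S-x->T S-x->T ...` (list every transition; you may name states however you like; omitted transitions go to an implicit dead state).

start=q0 accept=q3 q0-0->q0 q0-1->q1 q1-0->q2 q1-1->q1 q2-0->q3 q2-1->q4 q3-0->q0 q3-1->q1 q4-0->q4 q4-1->q4

Build one automaton per condition and run them in lockstep. One (4 states) tracks how much of the suffix `100` has currently been matched; the other (4 states) tracks partial matches of the forbidden pattern `101`. Each combined state is a pair, one component from each; accept when both components accept. Minimizing collapses redundant product states.
5 states suffice.
        0   1  
>  q0   q0  q1 
   q1   q2  q1 
   q2   q3  q4 
 * q3   q0  q1 
   q4   q4  q4 
(> = start, * = accepting)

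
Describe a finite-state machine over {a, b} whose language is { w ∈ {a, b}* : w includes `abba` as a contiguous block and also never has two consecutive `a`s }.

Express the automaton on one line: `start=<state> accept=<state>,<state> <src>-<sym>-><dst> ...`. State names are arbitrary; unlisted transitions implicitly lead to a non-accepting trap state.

Build one automaton per condition and run them in lockstep. One (5 states) tracks whether and how much of `abba` has been seen; the other (3 states) tracks partial matches of the forbidden pattern `aa`. Each combined state is a pair, one component from each; accept when both components accept.
11 states suffice.
          a    b  
>  q0     q1   q0 
   q1     q2   q3 
   q2     q2   q4 
   q3     q1   q5 
   q4     q2   q6 
   q5     q7   q0 
   q6     q8   q9 
 * q7     q8  q10 
   q8     q8   q8 
   q9     q2   q9 
 * q10    q7  q10 
(> = start, * = accepting)

start=q0 accept=q7,q10 q0-a->q1 q0-b->q0 q1-a->q2 q1-b->q3 q2-a->q2 q2-b->q4 q3-a->q1 q3-b->q5 q4-a->q2 q4-b->q6 q5-a->q7 q5-b->q0 q6-a->q8 q6-b->q9 q7-a->q8 q7-b->q10 q8-a->q8 q8-b->q8 q9-a->q2 q9-b->q9 q10-a->q7 q10-b->q10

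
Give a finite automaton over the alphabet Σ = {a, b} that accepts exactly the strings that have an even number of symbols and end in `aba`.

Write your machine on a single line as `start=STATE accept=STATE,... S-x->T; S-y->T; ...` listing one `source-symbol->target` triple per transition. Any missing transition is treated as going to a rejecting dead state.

start=q0; accept=q4; q0-a->q1; q0-b->q1; q1-a->q2; q1-b->q0; q2-a->q1; q2-b->q3; q3-a->q4; q3-b->q0; q4-a->q1; q4-b->q3

Build one automaton per condition and run them in lockstep. One (2 states) tracks the input length modulo 2; the other (4 states) tracks how much of the suffix `aba` has currently been matched. Each combined state is a pair, one component from each; accept when both components accept. Equivalent product states are then merged.
With 5 states:
        a   b  
>  q0   q1  q1 
   q1   q2  q0 
   q2   q1  q3 
   q3   q4  q0 
 * q4   q1  q3 
(> = start, * = accepting)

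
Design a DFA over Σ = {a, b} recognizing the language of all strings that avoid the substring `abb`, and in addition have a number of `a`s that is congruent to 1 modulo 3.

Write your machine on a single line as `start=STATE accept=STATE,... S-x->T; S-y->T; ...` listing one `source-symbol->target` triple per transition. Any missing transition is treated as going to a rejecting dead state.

Build one automaton per condition and run them in lockstep. One (4 states) tracks partial matches of the forbidden pattern `abb`; the other (3 states) tracks the count of `a`s modulo 3. Each combined state is a pair, one component from each; accept when both components accept.
        a   b  
>  q0   q1  q0 
 * q1   q2  q3 
   q2   q4  q5 
 * q3   q2  q6 
   q4   q1  q7 
   q5   q4  q8 
   q6   q8  q6 
   q7   q1  q9 
   q8   q9  q8 
   q9   q6  q9 
(> = start, * = accepting)

start=q0; accept=q1,q3; q0-a->q1; q0-b->q0; q1-a->q2; q1-b->q3; q2-a->q4; q2-b->q5; q3-a->q2; q3-b->q6; q4-a->q1; q4-b->q7; q5-a->q4; q5-b->q8; q6-a->q8; q6-b->q6; q7-a->q1; q7-b->q9; q8-a->q9; q8-b->q8; q9-a->q6; q9-b->q9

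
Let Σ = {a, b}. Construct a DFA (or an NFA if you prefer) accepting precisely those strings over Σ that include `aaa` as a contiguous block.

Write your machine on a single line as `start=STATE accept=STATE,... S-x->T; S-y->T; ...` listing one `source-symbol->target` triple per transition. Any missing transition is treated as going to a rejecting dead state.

Track how much of `aaa` has been matched so far: state S0 is no progress, S3 is the absorbing accept state reached once `aaa` has occurred. Intermediate states record partial matches; on a mismatch, fall back to the longest reusable overlap.
A 4-state machine:
        a   b  
>  S0   S1  S0 
   S1   S2  S0 
   S2   S3  S0 
 * S3   S3  S3 
(> = start, * = accepting)

start=S0; accept=S3; S0-a->S1; S0-b->S0; S1-a->S2; S1-b->S0; S2-a->S3; S2-b->S0; S3-a->S3; S3-b->S3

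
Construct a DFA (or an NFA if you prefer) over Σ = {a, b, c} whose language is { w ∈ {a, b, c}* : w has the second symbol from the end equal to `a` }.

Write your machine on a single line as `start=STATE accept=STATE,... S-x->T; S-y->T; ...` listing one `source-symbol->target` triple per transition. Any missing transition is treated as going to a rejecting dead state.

A DFA must remember the last 2 symbols (since which symbol is second-to-last isn't known until the input ends). Use one state per possible window of the last ≤2 symbols; accept from those whose window starts with `a`.
          a    b    c  
>  q0     q1   q2   q3 
   q1     q4   q5   q6 
   q2     q7   q8   q9 
   q3    q10  q11  q12 
 * q4     q4   q5   q6 
 * q5     q7   q8   q9 
 * q6    q10  q11  q12 
   q7     q4   q5   q6 
   q8     q7   q8   q9 
   q9    q10  q11  q12 
   q10    q4   q5   q6 
   q11    q7   q8   q9 
   q12   q10  q11  q12 
(> = start, * = accepting)

start=q0; accept=q4,q5,q6; q0-a->q1; q0-b->q2; q0-c->q3; q1-a->q4; q1-b->q5; q1-c->q6; q2-a->q7; q2-b->q8; q2-c->q9; q3-a->q10; q3-b->q11; q3-c->q12; q4-a->q4; q4-b->q5; q4-c->q6; q5-a->q7; q5-b->q8; q5-c->q9; q6-a->q10; q6-b->q11; q6-c->q12; q7-a->q4; q7-b->q5; q7-c->q6; q8-a->q7; q8-b->q8; q8-c->q9; q9-a->q10; q9-b->q11; q9-c->q12; q10-a->q4; q10-b->q5; q10-c->q6; q11-a->q7; q11-b->q8; q11-c->q9; q12-a->q10; q12-b->q11; q12-c->q12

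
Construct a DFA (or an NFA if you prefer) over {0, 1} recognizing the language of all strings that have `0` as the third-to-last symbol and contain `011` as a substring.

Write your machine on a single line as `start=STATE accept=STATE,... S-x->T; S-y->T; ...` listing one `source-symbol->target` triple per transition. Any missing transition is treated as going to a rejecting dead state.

start=S0; accept=S3,S8,S9,S10; S0-0->S1; S0-1->S0; S1-0->S1; S1-1->S2; S2-0->S1; S2-1->S3; S3-0->S4; S3-1->S5; S4-0->S6; S4-1->S7; S5-0->S4; S5-1->S5; S6-0->S8; S6-1->S9; S7-0->S10; S7-1->S3; S8-0->S8; S8-1->S9; S9-0->S10; S9-1->S3; S10-0->S6; S10-1->S7

Build one automaton per condition and run them in lockstep. One (15 states) tracks the last 3 symbols read; the other (4 states) tracks whether and how much of `011` has been seen. Each combined state is a pair, one component from each; accept when both components accept. After merging equivalent states the machine shrinks.
          0    1  
>  S0     S1   S0 
   S1     S1   S2 
   S2     S1   S3 
 * S3     S4   S5 
   S4     S6   S7 
   S5     S4   S5 
   S6     S8   S9 
   S7    S10   S3 
 * S8     S8   S9 
 * S9    S10   S3 
 * S10    S6   S7 
(> = start, * = accepting)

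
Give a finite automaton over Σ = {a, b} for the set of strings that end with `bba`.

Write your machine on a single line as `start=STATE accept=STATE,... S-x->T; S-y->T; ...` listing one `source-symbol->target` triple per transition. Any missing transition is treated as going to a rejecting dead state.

start=S0; accept=S3; S0-a->S0; S0-b->S1; S1-a->S0; S1-b->S2; S2-a->S3; S2-b->S2; S3-a->S0; S3-b->S1

Let each state record the length of the longest suffix of the input read so far that is also a prefix of `bba`. S1 means the last symbol is `b`; S2 means the last 2 symbols are `bb`; S3 means the last 3 symbols are `bba`. Accept only at S3, where the string currently ends in `bba`.
With 4 states:
        a   b  
>  S0   S0  S1 
   S1   S0  S2 
   S2   S3  S2 
 * S3   S0  S1 
(> = start, * = accepting)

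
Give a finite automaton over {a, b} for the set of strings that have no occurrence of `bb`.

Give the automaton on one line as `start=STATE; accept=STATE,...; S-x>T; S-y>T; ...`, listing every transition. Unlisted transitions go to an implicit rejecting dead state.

start=S0; accept=S0,S1; S0-a>S0; S0-b>S1; S1-a>S0; S1-b>S2; S2-a>S2; S2-b>S2

Track partial matches of the forbidden pattern `bb`. State S2 is a dead state reached once `bb` has occurred; every other state accepts. S0 means no part of `bb` is currently matched.
A 3-state machine:
        a   b  
>* S0   S0  S1 
 * S1   S0  S2 
   S2   S2  S2 
(> = start, * = accepting)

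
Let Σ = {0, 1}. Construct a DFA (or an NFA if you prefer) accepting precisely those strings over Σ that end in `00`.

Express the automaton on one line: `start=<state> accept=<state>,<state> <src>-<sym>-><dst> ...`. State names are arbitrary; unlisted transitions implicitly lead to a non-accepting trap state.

start=q0 accept=q2 q0-0->q1 q0-1->q0 q1-0->q2 q1-1->q0 q2-0->q2 q2-1->q0

Remember how much of `00` the current input suffix matches. State q0 means no match yet; q1 means the last symbol is `0`; q2 means the last 2 symbols are `00`. Only q2 accepts. On a mismatch, fall back to the longest proper suffix that is still a prefix of `00`.
A 3-state machine:
        0   1  
>  q0   q1  q0 
   q1   q2  q0 
 * q2   q2  q0 
(> = start, * = accepting)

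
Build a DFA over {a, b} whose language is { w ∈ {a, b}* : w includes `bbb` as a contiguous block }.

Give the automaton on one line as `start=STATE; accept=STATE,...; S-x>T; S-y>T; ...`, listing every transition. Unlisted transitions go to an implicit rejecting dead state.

start=s0; accept=s3; s0-a>s0; s0-b>s1; s1-a>s0; s1-b>s2; s2-a>s0; s2-b>s3; s3-a>s3; s3-b>s3

States s0..s2 record the length of the longest prefix of `bbb` that matches the current input suffix. Reaching s3 means `bbb` has been seen, and we stay there forever. Accept from s3.
        a   b  
>  s0   s0  s1 
   s1   s0  s2 
   s2   s0  s3 
 * s3   s3  s3 
(> = start, * = accepting)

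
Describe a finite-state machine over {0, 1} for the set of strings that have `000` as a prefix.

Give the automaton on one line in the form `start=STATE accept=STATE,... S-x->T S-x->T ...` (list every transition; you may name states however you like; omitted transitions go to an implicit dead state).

start=S0 accept=S3 S0-0->S1 S0-1->S4 S1-0->S2 S1-1->S4 S2-0->S3 S2-1->S4 S3-0->S3 S3-1->S3 S4-0->S4 S4-1->S4

Check the first 3 symbols one by one: S0 through S2 record how many have matched `000` so far; any wrong symbol goes to the dead state S4. After all 3 match we enter the accepting sink S3.
With 5 states:
        0   1  
>  S0   S1  S4 
   S1   S2  S4 
   S2   S3  S4 
 * S3   S3  S3 
   S4   S4  S4 
(> = start, * = accepting)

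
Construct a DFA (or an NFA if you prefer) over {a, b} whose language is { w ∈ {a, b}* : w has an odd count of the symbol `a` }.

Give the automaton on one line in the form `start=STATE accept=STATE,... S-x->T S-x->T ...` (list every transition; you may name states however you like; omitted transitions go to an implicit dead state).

The only thing that matters is how many `a`s have appeared, reduced mod 2. Use one state per residue: q0 for 0, …, q1 for 1. Reading `a` moves to the next residue; anything else stays put. q1 is accepting.
        a   b  
>  q0   q1  q0 
 * q1   q0  q1 
(> = start, * = accepting)

start=q0 accept=q1 q0-a->q1 q0-b->q0 q1-a->q0 q1-b->q1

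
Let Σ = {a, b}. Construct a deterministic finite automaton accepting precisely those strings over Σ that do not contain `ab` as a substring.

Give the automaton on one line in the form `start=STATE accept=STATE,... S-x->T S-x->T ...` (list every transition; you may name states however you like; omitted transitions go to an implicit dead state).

start=S0 accept=S0,S1 S0-a->S1 S0-b->S0 S1-a->S1 S1-b->S2 S2-a->S2 S2-b->S2

This is the complement of 'contains `ab`'. Use the same substring-matching states — S0 through S2 holding how much of `ab` has just been matched — but flip the accepting set: everything except the trap S2 accepts.
3 states suffice.
        a   b  
>* S0   S1  S0 
 * S1   S1  S2 
   S2   S2  S2 
(> = start, * = accepting)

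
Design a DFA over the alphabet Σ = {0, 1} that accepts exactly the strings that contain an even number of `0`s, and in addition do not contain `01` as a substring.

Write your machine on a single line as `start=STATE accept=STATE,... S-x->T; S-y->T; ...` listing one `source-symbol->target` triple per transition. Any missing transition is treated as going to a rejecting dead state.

Run two small machines in parallel and take their product. One (2 states) tracks the count of `0`s modulo 2; the other (3 states) tracks partial matches of the forbidden pattern `01`. Each combined state is a pair, one component from each; accept when both components accept.
A 5-state machine:
       0  1 
>* A   B  A 
   B   C  D 
 * C   B  E 
   D   E  D 
   E   D  E 
(> = start, * = accepting)

start=A; accept=A,C; A-0->B; A-1->A; B-0->C; B-1->D; C-0->B; C-1->E; D-0->E; D-1->D; E-0->D; E-1->E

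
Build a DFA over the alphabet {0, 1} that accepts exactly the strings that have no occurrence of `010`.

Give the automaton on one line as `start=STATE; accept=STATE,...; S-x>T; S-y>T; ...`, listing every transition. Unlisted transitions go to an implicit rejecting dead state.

This is the complement of 'contains `010`'. Use the same substring-matching states — S0 through S3 holding how much of `010` has just been matched — but flip the accepting set: everything except the trap S3 accepts.
4 states suffice.
        0   1  
>* S0   S1  S0 
 * S1   S1  S2 
 * S2   S3  S0 
   S3   S3  S3 
(> = start, * = accepting)

start=S0; accept=S0,S1,S2; S0-0>S1; S0-1>S0; S1-0>S1; S1-1>S2; S2-0>S3; S2-1>S0; S3-0>S3; S3-1>S3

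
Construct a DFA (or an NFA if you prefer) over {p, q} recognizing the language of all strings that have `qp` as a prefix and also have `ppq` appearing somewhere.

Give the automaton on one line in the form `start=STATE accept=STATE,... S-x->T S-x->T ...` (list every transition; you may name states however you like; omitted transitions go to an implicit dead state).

start=s0 accept=s6 s0-p->s1 s0-q->s2 s1-p->s1 s1-q->s1 s2-p->s3 s2-q->s1 s3-p->s4 s3-q->s5 s4-p->s4 s4-q->s6 s5-p->s3 s5-q->s5 s6-p->s6 s6-q->s6

Build one automaton per condition and run them in lockstep. The first has 4 states tracking whether the input so far still matches the prefix `qp`; the second has 4 states tracking whether and how much of `ppq` has been seen. A product state is a pair (one from each), accepting exactly when both do. After merging equivalent states the machine shrinks.
        p   q  
>  s0   s1  s2 
   s1   s1  s1 
   s2   s3  s1 
   s3   s4  s5 
   s4   s4  s6 
   s5   s3  s5 
 * s6   s6  s6 
(> = start, * = accepting)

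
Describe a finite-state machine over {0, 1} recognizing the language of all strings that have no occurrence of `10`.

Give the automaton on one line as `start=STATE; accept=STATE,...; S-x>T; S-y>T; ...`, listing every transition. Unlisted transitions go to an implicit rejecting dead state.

start=A; accept=A,B; A-0>A; A-1>B; B-0>C; B-1>B; C-0>C; C-1>C

Track partial matches of the forbidden pattern `10`. State C is a dead state reached once `10` has occurred; every other state accepts. A means no part of `10` is currently matched.
A 3-state machine:
       0  1 
>* A   A  B 
 * B   C  B 
   C   C  C 
(> = start, * = accepting)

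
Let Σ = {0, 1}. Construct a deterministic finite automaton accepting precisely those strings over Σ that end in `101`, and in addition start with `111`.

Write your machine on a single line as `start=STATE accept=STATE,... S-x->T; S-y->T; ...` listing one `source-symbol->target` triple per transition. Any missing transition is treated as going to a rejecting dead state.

Build one automaton per condition and run them in lockstep. The first has 4 states tracking how much of the suffix `101` has currently been matched; the second has 5 states tracking whether the input so far still matches the prefix `111`. A product state is a pair (one from each), accepting exactly when both do. After merging equivalent states the machine shrinks.
An 8-state machine:
        0   1  
>  s0   s1  s2 
   s1   s1  s1 
   s2   s1  s3 
   s3   s1  s4 
   s4   s5  s4 
   s5   s6  s7 
   s6   s6  s4 
 * s7   s5  s4 
(> = start, * = accepting)

start=s0; accept=s7; s0-0->s1; s0-1->s2; s1-0->s1; s1-1->s1; s2-0->s1; s2-1->s3; s3-0->s1; s3-1->s4; s4-0->s5; s4-1->s4; s5-0->s6; s5-1->s7; s6-0->s6; s6-1->s4; s7-0->s5; s7-1->s4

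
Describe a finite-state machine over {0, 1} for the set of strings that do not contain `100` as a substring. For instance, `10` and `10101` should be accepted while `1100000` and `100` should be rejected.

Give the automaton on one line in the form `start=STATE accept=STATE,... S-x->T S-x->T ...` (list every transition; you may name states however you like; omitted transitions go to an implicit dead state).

start=q0 accept=q0,q1,q2 q0-0->q0 q0-1->q1 q1-0->q2 q1-1->q1 q2-0->q3 q2-1->q1 q3-0->q3 q3-1->q3

Track partial matches of the forbidden pattern `100`. State q3 is a dead state reached once `100` has occurred; every other state accepts. q0 means no part of `100` is currently matched.
A 4-state machine:
        0   1  
>* q0   q0  q1 
 * q1   q2  q1 
 * q2   q3  q1 
   q3   q3  q3 
(> = start, * = accepting)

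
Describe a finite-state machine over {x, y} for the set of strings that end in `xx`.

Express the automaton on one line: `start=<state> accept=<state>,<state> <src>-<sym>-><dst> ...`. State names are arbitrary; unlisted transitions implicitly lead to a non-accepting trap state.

start=s0 accept=s2 s0-x->s1 s0-y->s0 s1-x->s2 s1-y->s0 s2-x->s2 s2-y->s0

Let each state record the length of the longest suffix of the input read so far that is also a prefix of `xx`. s1 means the last symbol is `x`; s2 means the last 2 symbols are `xx`. Accept only at s2, where the string currently ends in `xx`.
        x   y  
>  s0   s1  s0 
   s1   s2  s0 
 * s2   s2  s0 
(> = start, * = accepting)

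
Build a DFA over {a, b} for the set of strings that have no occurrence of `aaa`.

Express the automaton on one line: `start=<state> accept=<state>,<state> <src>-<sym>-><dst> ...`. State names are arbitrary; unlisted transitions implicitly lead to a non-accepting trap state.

This is the complement of 'contains `aaa`'. Use the same substring-matching states — q0 through q3 holding how much of `aaa` has just been matched — but flip the accepting set: everything except the trap q3 accepts.
A 4-state machine:
        a   b  
>* q0   q1  q0 
 * q1   q2  q0 
 * q2   q3  q0 
   q3   q3  q3 
(> = start, * = accepting)

start=q0 accept=q0,q1,q2 q0-a->q1 q0-b->q0 q1-a->q2 q1-b->q0 q2-a->q3 q2-b->q0 q3-a->q3 q3-b->q3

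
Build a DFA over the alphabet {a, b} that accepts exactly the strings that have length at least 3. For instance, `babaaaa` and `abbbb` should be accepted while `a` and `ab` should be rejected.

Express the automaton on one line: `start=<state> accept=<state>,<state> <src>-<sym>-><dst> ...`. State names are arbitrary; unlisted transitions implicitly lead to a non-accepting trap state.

We only need to distinguish lengths 0, 1, …, 3, and '>3'. Chain s0 → s1 → s2 → s3 → s4 on every symbol, with s4 looping. Accepting states: {s3, s4}.
5 states suffice.
        a   b  
>  s0   s1  s1 
   s1   s2  s2 
   s2   s3  s3 
 * s3   s4  s4 
 * s4   s4  s4 
(> = start, * = accepting)

start=s0 accept=s3,s4 s0-a->s1 s0-b->s1 s1-a->s2 s1-b->s2 s2-a->s3 s2-b->s3 s3-a->s4 s3-b->s4 s4-a->s4 s4-b->s4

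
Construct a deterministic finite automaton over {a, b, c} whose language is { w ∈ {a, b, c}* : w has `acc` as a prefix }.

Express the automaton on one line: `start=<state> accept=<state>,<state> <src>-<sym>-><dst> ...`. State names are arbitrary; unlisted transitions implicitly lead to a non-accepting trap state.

Check the first 3 symbols one by one: S0 through S2 record how many have matched `acc` so far; any wrong symbol goes to the dead state S4. After all 3 match we enter the accepting sink S3.
A 5-state machine:
        a   b   c  
>  S0   S1  S4  S4 
   S1   S4  S4  S2 
   S2   S4  S4  S3 
 * S3   S3  S3  S3 
   S4   S4  S4  S4 
(> = start, * = accepting)

start=S0 accept=S3 S0-a->S1 S0-b->S4 S0-c->S4 S1-a->S4 S1-b->S4 S1-c->S2 S2-a->S4 S2-b->S4 S2-c->S3 S3-a->S3 S3-b->S3 S3-c->S3 S4-a->S4 S4-b->S4 S4-c->S4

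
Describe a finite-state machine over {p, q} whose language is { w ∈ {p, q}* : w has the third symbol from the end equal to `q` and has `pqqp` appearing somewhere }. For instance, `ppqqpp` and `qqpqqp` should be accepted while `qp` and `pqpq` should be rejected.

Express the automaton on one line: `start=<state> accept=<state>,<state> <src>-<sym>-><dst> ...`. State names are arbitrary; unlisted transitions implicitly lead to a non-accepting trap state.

start=A accept=P,Q,R,W A-p->B A-q->C B-p->D B-q->E C-p->F C-q->G D-p->H D-q->I E-p->J E-q->K F-p->L F-q->M G-p->N G-q->O H-p->H H-q->I I-p->J I-q->K J-p->L J-q->M K-p->P K-q->O L-p->H L-q->I M-p->J M-q->K N-p->L N-q->M O-p->N O-q->O P-p->Q P-q->R Q-p->S Q-q->T R-p->U R-q->V S-p->S S-q->T T-p->U T-q->V U-p->Q U-q->R V-p->P V-q->W W-p->P W-q->W

Handle the two conditions separately and then intersect. One (15 states) tracks the last 3 symbols read; the other (5 states) tracks whether and how much of `pqqp` has been seen. Each combined state is a pair, one component from each; accept when both components accept.
       p  q 
>  A   B  C 
   B   D  E 
   C   F  G 
   D   H  I 
   E   J  K 
   F   L  M 
   G   N  O 
   H   H  I 
   I   J  K 
   J   L  M 
   K   P  O 
   L   H  I 
   M   J  K 
   N   L  M 
   O   N  O 
 * P   Q  R 
 * Q   S  T 
 * R   U  V 
   S   S  T 
   T   U  V 
   U   Q  R 
   V   P  W 
 * W   P  W 
(> = start, * = accepting)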